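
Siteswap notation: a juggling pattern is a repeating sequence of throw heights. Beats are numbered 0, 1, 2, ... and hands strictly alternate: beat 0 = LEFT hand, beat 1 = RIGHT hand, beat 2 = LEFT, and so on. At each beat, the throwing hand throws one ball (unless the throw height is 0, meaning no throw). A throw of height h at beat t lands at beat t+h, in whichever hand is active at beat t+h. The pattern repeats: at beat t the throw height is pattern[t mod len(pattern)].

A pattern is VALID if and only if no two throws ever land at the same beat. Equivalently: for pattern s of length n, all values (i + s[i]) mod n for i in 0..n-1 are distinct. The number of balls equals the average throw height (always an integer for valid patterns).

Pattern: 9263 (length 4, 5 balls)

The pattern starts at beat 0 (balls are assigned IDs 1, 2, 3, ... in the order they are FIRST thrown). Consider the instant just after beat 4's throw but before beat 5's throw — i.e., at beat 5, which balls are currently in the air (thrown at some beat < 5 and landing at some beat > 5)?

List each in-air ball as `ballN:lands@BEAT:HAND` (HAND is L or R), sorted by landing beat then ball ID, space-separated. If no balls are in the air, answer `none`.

Beat 0 (L): throw ball1 h=9 -> lands@9:R; in-air after throw: [b1@9:R]
Beat 1 (R): throw ball2 h=2 -> lands@3:R; in-air after throw: [b2@3:R b1@9:R]
Beat 2 (L): throw ball3 h=6 -> lands@8:L; in-air after throw: [b2@3:R b3@8:L b1@9:R]
Beat 3 (R): throw ball2 h=3 -> lands@6:L; in-air after throw: [b2@6:L b3@8:L b1@9:R]
Beat 4 (L): throw ball4 h=9 -> lands@13:R; in-air after throw: [b2@6:L b3@8:L b1@9:R b4@13:R]
Beat 5 (R): throw ball5 h=2 -> lands@7:R; in-air after throw: [b2@6:L b5@7:R b3@8:L b1@9:R b4@13:R]

Answer: ball2:lands@6:L ball3:lands@8:L ball1:lands@9:R ball4:lands@13:R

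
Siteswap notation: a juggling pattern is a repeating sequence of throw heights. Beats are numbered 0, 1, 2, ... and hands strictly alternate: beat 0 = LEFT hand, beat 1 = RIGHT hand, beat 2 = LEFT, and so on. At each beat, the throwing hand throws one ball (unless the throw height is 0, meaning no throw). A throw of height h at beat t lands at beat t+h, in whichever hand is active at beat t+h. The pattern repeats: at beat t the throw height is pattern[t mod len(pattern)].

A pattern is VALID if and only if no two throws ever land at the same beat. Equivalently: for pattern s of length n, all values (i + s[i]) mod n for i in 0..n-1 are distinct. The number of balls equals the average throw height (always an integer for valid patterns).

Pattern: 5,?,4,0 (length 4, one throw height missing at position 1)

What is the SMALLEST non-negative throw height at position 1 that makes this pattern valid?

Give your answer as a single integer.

i=0: (0 + 5) mod 4 = 1
i=1: s[i]=? (unknown)
i=2: (2 + 4) mod 4 = 2
i=3: (3 + 0) mod 4 = 3
Known residues: [1, 2, 3]; need a permutation of 0..3, so missing residue r = 0
Need (1 + s) mod 4 = 0; smallest s = (0 - 1) mod 4 = 3

Answer: 3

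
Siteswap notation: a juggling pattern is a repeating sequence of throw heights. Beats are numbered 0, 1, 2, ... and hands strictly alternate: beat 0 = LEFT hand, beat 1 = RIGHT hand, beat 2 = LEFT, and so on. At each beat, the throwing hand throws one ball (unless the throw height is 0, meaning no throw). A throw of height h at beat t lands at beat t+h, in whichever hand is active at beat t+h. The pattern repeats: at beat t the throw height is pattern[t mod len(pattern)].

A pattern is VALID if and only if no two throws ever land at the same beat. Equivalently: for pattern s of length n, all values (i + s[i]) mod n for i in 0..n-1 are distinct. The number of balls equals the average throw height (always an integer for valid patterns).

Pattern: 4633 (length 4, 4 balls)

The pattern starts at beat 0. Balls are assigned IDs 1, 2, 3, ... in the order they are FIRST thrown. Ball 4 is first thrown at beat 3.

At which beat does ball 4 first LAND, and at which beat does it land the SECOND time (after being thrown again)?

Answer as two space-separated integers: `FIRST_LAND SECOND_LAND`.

Answer: 6 9

Derivation:
Beat 0 (L): throw ball1 h=4 -> lands@4:L; in-air after throw: [b1@4:L]
Beat 1 (R): throw ball2 h=6 -> lands@7:R; in-air after throw: [b1@4:L b2@7:R]
Beat 2 (L): throw ball3 h=3 -> lands@5:R; in-air after throw: [b1@4:L b3@5:R b2@7:R]
Beat 3 (R): throw ball4 h=3 -> lands@6:L; in-air after throw: [b1@4:L b3@5:R b4@6:L b2@7:R]
Beat 4 (L): throw ball1 h=4 -> lands@8:L; in-air after throw: [b3@5:R b4@6:L b2@7:R b1@8:L]
Beat 5 (R): throw ball3 h=6 -> lands@11:R; in-air after throw: [b4@6:L b2@7:R b1@8:L b3@11:R]
Beat 6 (L): throw ball4 h=3 -> lands@9:R; in-air after throw: [b2@7:R b1@8:L b4@9:R b3@11:R]
Beat 7 (R): throw ball2 h=3 -> lands@10:L; in-air after throw: [b1@8:L b4@9:R b2@10:L b3@11:R]
Beat 8 (L): throw ball1 h=4 -> lands@12:L; in-air after throw: [b4@9:R b2@10:L b3@11:R b1@12:L]
Beat 9 (R): throw ball4 h=6 -> lands@15:R; in-air after throw: [b2@10:L b3@11:R b1@12:L b4@15:R]
Ball 4: thrown@3 h=3 -> first land @6; rethrown@6 h=3 -> second land @9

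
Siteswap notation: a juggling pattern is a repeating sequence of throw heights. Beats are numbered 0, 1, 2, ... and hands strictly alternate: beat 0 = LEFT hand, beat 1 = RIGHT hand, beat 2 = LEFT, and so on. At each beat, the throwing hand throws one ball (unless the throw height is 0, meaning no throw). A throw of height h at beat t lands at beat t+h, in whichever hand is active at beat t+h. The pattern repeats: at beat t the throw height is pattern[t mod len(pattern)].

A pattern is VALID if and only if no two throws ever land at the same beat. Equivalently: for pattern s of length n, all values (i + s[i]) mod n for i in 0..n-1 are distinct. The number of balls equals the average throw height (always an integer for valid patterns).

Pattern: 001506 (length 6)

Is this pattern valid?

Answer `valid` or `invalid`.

i=0: (i + s[i]) mod n = (0 + 0) mod 6 = 0
i=1: (i + s[i]) mod n = (1 + 0) mod 6 = 1
i=2: (i + s[i]) mod n = (2 + 1) mod 6 = 3
i=3: (i + s[i]) mod n = (3 + 5) mod 6 = 2
i=4: (i + s[i]) mod n = (4 + 0) mod 6 = 4
i=5: (i + s[i]) mod n = (5 + 6) mod 6 = 5
Residues: [0, 1, 3, 2, 4, 5], distinct: True

Answer: valid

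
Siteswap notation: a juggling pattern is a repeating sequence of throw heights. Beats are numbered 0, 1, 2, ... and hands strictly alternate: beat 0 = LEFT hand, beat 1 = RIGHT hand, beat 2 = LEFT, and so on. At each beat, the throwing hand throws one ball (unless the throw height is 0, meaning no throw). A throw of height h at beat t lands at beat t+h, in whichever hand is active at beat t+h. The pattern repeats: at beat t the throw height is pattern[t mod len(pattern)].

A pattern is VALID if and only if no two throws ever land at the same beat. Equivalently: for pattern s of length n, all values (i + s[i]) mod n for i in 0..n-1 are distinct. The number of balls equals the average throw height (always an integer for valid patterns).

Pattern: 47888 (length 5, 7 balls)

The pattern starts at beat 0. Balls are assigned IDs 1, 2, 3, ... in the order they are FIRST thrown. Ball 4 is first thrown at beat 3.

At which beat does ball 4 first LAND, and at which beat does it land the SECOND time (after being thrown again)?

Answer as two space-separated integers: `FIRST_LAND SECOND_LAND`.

Answer: 11 18

Derivation:
Beat 0 (L): throw ball1 h=4 -> lands@4:L; in-air after throw: [b1@4:L]
Beat 1 (R): throw ball2 h=7 -> lands@8:L; in-air after throw: [b1@4:L b2@8:L]
Beat 2 (L): throw ball3 h=8 -> lands@10:L; in-air after throw: [b1@4:L b2@8:L b3@10:L]
Beat 3 (R): throw ball4 h=8 -> lands@11:R; in-air after throw: [b1@4:L b2@8:L b3@10:L b4@11:R]
Beat 4 (L): throw ball1 h=8 -> lands@12:L; in-air after throw: [b2@8:L b3@10:L b4@11:R b1@12:L]
Beat 5 (R): throw ball5 h=4 -> lands@9:R; in-air after throw: [b2@8:L b5@9:R b3@10:L b4@11:R b1@12:L]
Beat 6 (L): throw ball6 h=7 -> lands@13:R; in-air after throw: [b2@8:L b5@9:R b3@10:L b4@11:R b1@12:L b6@13:R]
Beat 7 (R): throw ball7 h=8 -> lands@15:R; in-air after throw: [b2@8:L b5@9:R b3@10:L b4@11:R b1@12:L b6@13:R b7@15:R]
Beat 8 (L): throw ball2 h=8 -> lands@16:L; in-air after throw: [b5@9:R b3@10:L b4@11:R b1@12:L b6@13:R b7@15:R b2@16:L]
Beat 9 (R): throw ball5 h=8 -> lands@17:R; in-air after throw: [b3@10:L b4@11:R b1@12:L b6@13:R b7@15:R b2@16:L b5@17:R]
Beat 10 (L): throw ball3 h=4 -> lands@14:L; in-air after throw: [b4@11:R b1@12:L b6@13:R b3@14:L b7@15:R b2@16:L b5@17:R]
Beat 11 (R): throw ball4 h=7 -> lands@18:L; in-air after throw: [b1@12:L b6@13:R b3@14:L b7@15:R b2@16:L b5@17:R b4@18:L]
Beat 12 (L): throw ball1 h=8 -> lands@20:L; in-air after throw: [b6@13:R b3@14:L b7@15:R b2@16:L b5@17:R b4@18:L b1@20:L]
Beat 13 (R): throw ball6 h=8 -> lands@21:R; in-air after throw: [b3@14:L b7@15:R b2@16:L b5@17:R b4@18:L b1@20:L b6@21:R]
Beat 14 (L): throw ball3 h=8 -> lands@22:L; in-air after throw: [b7@15:R b2@16:L b5@17:R b4@18:L b1@20:L b6@21:R b3@22:L]
Ball 4: thrown@3 h=8 -> first land @11; rethrown@11 h=7 -> second land @18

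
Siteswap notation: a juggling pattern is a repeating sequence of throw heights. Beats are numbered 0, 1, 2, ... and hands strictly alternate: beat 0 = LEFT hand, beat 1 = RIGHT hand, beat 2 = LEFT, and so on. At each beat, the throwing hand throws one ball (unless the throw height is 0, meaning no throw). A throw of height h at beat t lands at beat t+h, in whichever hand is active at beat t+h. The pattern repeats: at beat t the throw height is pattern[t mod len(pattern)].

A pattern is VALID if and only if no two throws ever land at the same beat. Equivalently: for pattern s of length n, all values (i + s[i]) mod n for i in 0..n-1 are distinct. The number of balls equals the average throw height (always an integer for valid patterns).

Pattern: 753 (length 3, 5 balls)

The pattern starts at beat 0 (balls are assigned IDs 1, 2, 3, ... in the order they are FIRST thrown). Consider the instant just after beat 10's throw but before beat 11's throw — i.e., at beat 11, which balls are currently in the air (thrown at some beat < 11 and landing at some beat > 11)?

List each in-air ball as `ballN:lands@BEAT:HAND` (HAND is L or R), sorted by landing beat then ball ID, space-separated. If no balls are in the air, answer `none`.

Answer: ball1:lands@12:L ball2:lands@13:R ball4:lands@15:R ball5:lands@16:L

Derivation:
Beat 0 (L): throw ball1 h=7 -> lands@7:R; in-air after throw: [b1@7:R]
Beat 1 (R): throw ball2 h=5 -> lands@6:L; in-air after throw: [b2@6:L b1@7:R]
Beat 2 (L): throw ball3 h=3 -> lands@5:R; in-air after throw: [b3@5:R b2@6:L b1@7:R]
Beat 3 (R): throw ball4 h=7 -> lands@10:L; in-air after throw: [b3@5:R b2@6:L b1@7:R b4@10:L]
Beat 4 (L): throw ball5 h=5 -> lands@9:R; in-air after throw: [b3@5:R b2@6:L b1@7:R b5@9:R b4@10:L]
Beat 5 (R): throw ball3 h=3 -> lands@8:L; in-air after throw: [b2@6:L b1@7:R b3@8:L b5@9:R b4@10:L]
Beat 6 (L): throw ball2 h=7 -> lands@13:R; in-air after throw: [b1@7:R b3@8:L b5@9:R b4@10:L b2@13:R]
Beat 7 (R): throw ball1 h=5 -> lands@12:L; in-air after throw: [b3@8:L b5@9:R b4@10:L b1@12:L b2@13:R]
Beat 8 (L): throw ball3 h=3 -> lands@11:R; in-air after throw: [b5@9:R b4@10:L b3@11:R b1@12:L b2@13:R]
Beat 9 (R): throw ball5 h=7 -> lands@16:L; in-air after throw: [b4@10:L b3@11:R b1@12:L b2@13:R b5@16:L]
Beat 10 (L): throw ball4 h=5 -> lands@15:R; in-air after throw: [b3@11:R b1@12:L b2@13:R b4@15:R b5@16:L]
Beat 11 (R): throw ball3 h=3 -> lands@14:L; in-air after throw: [b1@12:L b2@13:R b3@14:L b4@15:R b5@16:L]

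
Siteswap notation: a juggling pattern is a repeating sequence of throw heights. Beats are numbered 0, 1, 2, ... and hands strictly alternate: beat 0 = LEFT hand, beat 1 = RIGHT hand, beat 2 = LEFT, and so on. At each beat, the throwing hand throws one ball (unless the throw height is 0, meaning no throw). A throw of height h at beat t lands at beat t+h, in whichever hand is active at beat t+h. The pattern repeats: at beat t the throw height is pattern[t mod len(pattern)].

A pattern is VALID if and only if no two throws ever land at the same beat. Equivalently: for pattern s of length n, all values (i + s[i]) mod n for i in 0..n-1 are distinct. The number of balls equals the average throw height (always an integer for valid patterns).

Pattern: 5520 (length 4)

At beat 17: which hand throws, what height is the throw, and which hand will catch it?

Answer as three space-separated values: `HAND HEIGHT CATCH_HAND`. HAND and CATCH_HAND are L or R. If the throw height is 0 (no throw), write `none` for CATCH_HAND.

Beat 17: 17 mod 2 = 1, so hand = R
Throw height = pattern[17 mod 4] = pattern[1] = 5
Lands at beat 17+5=22, 22 mod 2 = 0, so catch hand = L

Answer: R 5 L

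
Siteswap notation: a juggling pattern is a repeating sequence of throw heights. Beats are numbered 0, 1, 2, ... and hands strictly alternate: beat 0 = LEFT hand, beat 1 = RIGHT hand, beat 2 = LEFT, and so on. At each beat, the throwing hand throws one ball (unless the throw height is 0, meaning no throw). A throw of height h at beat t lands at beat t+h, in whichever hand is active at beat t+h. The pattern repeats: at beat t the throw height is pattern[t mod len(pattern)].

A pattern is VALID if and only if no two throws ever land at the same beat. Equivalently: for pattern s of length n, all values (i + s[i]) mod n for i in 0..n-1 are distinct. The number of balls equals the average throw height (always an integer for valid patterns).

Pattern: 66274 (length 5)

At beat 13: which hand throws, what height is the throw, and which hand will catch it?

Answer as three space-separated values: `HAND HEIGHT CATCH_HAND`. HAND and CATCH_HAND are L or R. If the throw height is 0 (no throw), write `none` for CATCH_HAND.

Beat 13: 13 mod 2 = 1, so hand = R
Throw height = pattern[13 mod 5] = pattern[3] = 7
Lands at beat 13+7=20, 20 mod 2 = 0, so catch hand = L

Answer: R 7 L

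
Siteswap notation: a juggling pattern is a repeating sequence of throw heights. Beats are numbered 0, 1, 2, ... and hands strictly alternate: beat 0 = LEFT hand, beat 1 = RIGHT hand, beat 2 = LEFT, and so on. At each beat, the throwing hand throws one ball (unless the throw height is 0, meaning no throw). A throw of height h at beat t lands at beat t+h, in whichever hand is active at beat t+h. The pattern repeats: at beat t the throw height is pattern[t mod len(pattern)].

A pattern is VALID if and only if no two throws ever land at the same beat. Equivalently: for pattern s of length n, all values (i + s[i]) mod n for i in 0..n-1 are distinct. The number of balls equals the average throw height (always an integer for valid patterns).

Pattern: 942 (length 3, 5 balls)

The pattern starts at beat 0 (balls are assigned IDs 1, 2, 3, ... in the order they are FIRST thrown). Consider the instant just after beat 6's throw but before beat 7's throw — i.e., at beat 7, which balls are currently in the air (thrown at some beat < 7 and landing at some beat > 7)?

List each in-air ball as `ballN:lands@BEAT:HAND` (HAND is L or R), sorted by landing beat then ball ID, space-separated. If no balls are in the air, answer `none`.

Beat 0 (L): throw ball1 h=9 -> lands@9:R; in-air after throw: [b1@9:R]
Beat 1 (R): throw ball2 h=4 -> lands@5:R; in-air after throw: [b2@5:R b1@9:R]
Beat 2 (L): throw ball3 h=2 -> lands@4:L; in-air after throw: [b3@4:L b2@5:R b1@9:R]
Beat 3 (R): throw ball4 h=9 -> lands@12:L; in-air after throw: [b3@4:L b2@5:R b1@9:R b4@12:L]
Beat 4 (L): throw ball3 h=4 -> lands@8:L; in-air after throw: [b2@5:R b3@8:L b1@9:R b4@12:L]
Beat 5 (R): throw ball2 h=2 -> lands@7:R; in-air after throw: [b2@7:R b3@8:L b1@9:R b4@12:L]
Beat 6 (L): throw ball5 h=9 -> lands@15:R; in-air after throw: [b2@7:R b3@8:L b1@9:R b4@12:L b5@15:R]
Beat 7 (R): throw ball2 h=4 -> lands@11:R; in-air after throw: [b3@8:L b1@9:R b2@11:R b4@12:L b5@15:R]

Answer: ball3:lands@8:L ball1:lands@9:R ball4:lands@12:L ball5:lands@15:R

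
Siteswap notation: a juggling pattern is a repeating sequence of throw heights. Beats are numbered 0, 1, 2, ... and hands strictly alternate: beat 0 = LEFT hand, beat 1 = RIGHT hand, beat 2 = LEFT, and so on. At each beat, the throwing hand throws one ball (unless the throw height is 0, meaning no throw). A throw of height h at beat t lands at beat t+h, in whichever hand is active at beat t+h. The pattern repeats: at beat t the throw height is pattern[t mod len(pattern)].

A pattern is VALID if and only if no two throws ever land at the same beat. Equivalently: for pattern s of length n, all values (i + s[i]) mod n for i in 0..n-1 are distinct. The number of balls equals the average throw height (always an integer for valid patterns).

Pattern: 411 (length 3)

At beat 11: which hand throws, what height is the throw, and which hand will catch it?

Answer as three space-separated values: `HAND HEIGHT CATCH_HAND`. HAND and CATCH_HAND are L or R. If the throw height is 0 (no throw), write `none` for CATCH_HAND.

Beat 11: 11 mod 2 = 1, so hand = R
Throw height = pattern[11 mod 3] = pattern[2] = 1
Lands at beat 11+1=12, 12 mod 2 = 0, so catch hand = L

Answer: R 1 L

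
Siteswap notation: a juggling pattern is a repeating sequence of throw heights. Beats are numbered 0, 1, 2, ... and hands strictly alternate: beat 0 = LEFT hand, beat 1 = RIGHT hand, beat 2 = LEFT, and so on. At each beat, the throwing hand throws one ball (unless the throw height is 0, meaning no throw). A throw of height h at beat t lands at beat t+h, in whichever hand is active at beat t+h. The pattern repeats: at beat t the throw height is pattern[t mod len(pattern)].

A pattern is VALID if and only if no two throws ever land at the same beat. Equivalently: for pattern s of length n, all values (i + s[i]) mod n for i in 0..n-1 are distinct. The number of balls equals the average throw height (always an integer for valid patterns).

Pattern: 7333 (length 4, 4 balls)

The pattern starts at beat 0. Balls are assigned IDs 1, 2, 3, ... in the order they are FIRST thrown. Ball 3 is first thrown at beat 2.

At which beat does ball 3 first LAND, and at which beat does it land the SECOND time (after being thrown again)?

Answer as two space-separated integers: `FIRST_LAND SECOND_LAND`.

Beat 0 (L): throw ball1 h=7 -> lands@7:R; in-air after throw: [b1@7:R]
Beat 1 (R): throw ball2 h=3 -> lands@4:L; in-air after throw: [b2@4:L b1@7:R]
Beat 2 (L): throw ball3 h=3 -> lands@5:R; in-air after throw: [b2@4:L b3@5:R b1@7:R]
Beat 3 (R): throw ball4 h=3 -> lands@6:L; in-air after throw: [b2@4:L b3@5:R b4@6:L b1@7:R]
Beat 4 (L): throw ball2 h=7 -> lands@11:R; in-air after throw: [b3@5:R b4@6:L b1@7:R b2@11:R]
Beat 5 (R): throw ball3 h=3 -> lands@8:L; in-air after throw: [b4@6:L b1@7:R b3@8:L b2@11:R]
Beat 6 (L): throw ball4 h=3 -> lands@9:R; in-air after throw: [b1@7:R b3@8:L b4@9:R b2@11:R]
Beat 7 (R): throw ball1 h=3 -> lands@10:L; in-air after throw: [b3@8:L b4@9:R b1@10:L b2@11:R]
Beat 8 (L): throw ball3 h=7 -> lands@15:R; in-air after throw: [b4@9:R b1@10:L b2@11:R b3@15:R]
Ball 3: thrown@2 h=3 -> first land @5; rethrown@5 h=3 -> second land @8

Answer: 5 8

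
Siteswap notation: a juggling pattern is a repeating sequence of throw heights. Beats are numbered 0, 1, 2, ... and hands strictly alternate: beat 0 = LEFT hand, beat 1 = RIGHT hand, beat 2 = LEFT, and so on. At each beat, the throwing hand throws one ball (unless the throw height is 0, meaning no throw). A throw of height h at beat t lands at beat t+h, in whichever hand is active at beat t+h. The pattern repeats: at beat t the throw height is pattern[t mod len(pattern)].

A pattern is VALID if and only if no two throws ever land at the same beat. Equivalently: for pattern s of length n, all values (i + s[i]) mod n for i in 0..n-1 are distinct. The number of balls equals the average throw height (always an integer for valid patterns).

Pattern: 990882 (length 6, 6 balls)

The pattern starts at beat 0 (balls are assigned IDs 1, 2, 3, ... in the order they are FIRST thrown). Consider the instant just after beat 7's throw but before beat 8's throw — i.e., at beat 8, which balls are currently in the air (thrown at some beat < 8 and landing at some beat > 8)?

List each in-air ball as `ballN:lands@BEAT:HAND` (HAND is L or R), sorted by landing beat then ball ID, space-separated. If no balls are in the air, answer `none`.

Answer: ball1:lands@9:R ball2:lands@10:L ball3:lands@11:R ball4:lands@12:L ball6:lands@15:R ball5:lands@16:L

Derivation:
Beat 0 (L): throw ball1 h=9 -> lands@9:R; in-air after throw: [b1@9:R]
Beat 1 (R): throw ball2 h=9 -> lands@10:L; in-air after throw: [b1@9:R b2@10:L]
Beat 3 (R): throw ball3 h=8 -> lands@11:R; in-air after throw: [b1@9:R b2@10:L b3@11:R]
Beat 4 (L): throw ball4 h=8 -> lands@12:L; in-air after throw: [b1@9:R b2@10:L b3@11:R b4@12:L]
Beat 5 (R): throw ball5 h=2 -> lands@7:R; in-air after throw: [b5@7:R b1@9:R b2@10:L b3@11:R b4@12:L]
Beat 6 (L): throw ball6 h=9 -> lands@15:R; in-air after throw: [b5@7:R b1@9:R b2@10:L b3@11:R b4@12:L b6@15:R]
Beat 7 (R): throw ball5 h=9 -> lands@16:L; in-air after throw: [b1@9:R b2@10:L b3@11:R b4@12:L b6@15:R b5@16:L]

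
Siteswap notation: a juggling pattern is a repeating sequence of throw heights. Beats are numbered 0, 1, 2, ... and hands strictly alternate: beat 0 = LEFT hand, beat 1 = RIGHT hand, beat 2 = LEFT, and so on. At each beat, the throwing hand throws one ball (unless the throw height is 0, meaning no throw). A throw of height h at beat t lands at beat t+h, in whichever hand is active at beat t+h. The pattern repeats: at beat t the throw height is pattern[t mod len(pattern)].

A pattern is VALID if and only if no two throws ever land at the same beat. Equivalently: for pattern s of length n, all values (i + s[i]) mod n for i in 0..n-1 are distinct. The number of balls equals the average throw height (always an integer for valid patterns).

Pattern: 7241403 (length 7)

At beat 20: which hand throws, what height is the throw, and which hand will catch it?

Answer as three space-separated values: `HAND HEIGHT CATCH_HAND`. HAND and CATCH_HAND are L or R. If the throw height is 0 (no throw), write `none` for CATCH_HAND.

Answer: L 3 R

Derivation:
Beat 20: 20 mod 2 = 0, so hand = L
Throw height = pattern[20 mod 7] = pattern[6] = 3
Lands at beat 20+3=23, 23 mod 2 = 1, so catch hand = R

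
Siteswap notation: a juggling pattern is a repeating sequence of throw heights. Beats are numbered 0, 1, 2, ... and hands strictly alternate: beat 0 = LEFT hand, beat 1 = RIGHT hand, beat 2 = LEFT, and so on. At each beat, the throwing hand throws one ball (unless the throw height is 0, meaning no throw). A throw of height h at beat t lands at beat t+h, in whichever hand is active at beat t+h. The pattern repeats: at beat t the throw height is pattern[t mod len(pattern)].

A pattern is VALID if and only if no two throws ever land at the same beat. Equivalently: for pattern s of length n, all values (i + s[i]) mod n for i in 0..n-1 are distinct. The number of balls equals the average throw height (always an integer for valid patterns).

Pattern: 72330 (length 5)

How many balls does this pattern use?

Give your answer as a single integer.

Pattern = [7, 2, 3, 3, 0], length n = 5
  position 0: throw height = 7, running sum = 7
  position 1: throw height = 2, running sum = 9
  position 2: throw height = 3, running sum = 12
  position 3: throw height = 3, running sum = 15
  position 4: throw height = 0, running sum = 15
Total sum = 15; balls = sum / n = 15 / 5 = 3

Answer: 3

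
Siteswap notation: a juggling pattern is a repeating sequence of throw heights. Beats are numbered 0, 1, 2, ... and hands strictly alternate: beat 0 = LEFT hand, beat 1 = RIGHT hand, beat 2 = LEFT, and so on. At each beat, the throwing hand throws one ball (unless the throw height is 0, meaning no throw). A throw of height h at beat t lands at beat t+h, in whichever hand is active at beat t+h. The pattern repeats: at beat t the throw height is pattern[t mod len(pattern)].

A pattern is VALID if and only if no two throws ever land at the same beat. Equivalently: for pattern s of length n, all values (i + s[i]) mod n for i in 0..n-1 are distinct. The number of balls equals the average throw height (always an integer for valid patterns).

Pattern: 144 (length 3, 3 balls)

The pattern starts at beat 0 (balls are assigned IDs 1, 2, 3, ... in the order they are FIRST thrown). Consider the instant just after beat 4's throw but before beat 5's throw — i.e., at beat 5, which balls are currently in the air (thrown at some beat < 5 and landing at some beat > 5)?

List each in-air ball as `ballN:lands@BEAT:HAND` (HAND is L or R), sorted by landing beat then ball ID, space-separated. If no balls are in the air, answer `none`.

Beat 0 (L): throw ball1 h=1 -> lands@1:R; in-air after throw: [b1@1:R]
Beat 1 (R): throw ball1 h=4 -> lands@5:R; in-air after throw: [b1@5:R]
Beat 2 (L): throw ball2 h=4 -> lands@6:L; in-air after throw: [b1@5:R b2@6:L]
Beat 3 (R): throw ball3 h=1 -> lands@4:L; in-air after throw: [b3@4:L b1@5:R b2@6:L]
Beat 4 (L): throw ball3 h=4 -> lands@8:L; in-air after throw: [b1@5:R b2@6:L b3@8:L]
Beat 5 (R): throw ball1 h=4 -> lands@9:R; in-air after throw: [b2@6:L b3@8:L b1@9:R]

Answer: ball2:lands@6:L ball3:lands@8:L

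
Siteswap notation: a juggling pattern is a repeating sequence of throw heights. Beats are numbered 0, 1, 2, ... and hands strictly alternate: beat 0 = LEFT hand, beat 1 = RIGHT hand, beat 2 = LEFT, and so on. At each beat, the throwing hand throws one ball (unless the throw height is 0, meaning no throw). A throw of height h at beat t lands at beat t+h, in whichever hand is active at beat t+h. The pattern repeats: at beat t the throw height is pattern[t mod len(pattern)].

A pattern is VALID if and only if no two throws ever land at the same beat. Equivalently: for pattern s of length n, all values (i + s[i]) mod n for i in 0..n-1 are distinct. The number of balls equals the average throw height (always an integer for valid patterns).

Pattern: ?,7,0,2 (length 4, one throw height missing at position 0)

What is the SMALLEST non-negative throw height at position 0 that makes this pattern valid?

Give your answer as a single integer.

i=0: s[i]=? (unknown)
i=1: (1 + 7) mod 4 = 0
i=2: (2 + 0) mod 4 = 2
i=3: (3 + 2) mod 4 = 1
Known residues: [0, 1, 2]; need a permutation of 0..3, so missing residue r = 3
Need (0 + s) mod 4 = 3; smallest s = (3 - 0) mod 4 = 3

Answer: 3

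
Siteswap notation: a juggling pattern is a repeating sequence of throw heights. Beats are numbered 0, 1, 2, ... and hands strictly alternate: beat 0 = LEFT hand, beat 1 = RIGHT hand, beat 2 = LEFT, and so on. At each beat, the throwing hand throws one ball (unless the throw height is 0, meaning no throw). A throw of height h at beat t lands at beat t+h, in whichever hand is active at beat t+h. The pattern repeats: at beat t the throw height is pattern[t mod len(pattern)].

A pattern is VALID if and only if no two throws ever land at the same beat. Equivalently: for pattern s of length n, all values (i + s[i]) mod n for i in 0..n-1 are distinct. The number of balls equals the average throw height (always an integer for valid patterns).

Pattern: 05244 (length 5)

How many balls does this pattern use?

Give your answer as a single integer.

Answer: 3

Derivation:
Pattern = [0, 5, 2, 4, 4], length n = 5
  position 0: throw height = 0, running sum = 0
  position 1: throw height = 5, running sum = 5
  position 2: throw height = 2, running sum = 7
  position 3: throw height = 4, running sum = 11
  position 4: throw height = 4, running sum = 15
Total sum = 15; balls = sum / n = 15 / 5 = 3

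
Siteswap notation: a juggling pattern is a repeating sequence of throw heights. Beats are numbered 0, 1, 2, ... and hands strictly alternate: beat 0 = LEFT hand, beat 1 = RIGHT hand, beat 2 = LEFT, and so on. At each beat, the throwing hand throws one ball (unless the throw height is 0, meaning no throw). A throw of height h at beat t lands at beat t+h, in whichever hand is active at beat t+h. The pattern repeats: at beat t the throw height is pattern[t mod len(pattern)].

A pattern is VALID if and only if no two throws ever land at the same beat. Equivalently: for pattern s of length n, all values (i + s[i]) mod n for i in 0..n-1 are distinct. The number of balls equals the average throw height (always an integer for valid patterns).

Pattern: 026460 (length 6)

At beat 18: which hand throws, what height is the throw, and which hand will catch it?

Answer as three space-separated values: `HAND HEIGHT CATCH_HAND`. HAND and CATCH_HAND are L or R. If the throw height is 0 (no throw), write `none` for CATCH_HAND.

Answer: L 0 none

Derivation:
Beat 18: 18 mod 2 = 0, so hand = L
Throw height = pattern[18 mod 6] = pattern[0] = 0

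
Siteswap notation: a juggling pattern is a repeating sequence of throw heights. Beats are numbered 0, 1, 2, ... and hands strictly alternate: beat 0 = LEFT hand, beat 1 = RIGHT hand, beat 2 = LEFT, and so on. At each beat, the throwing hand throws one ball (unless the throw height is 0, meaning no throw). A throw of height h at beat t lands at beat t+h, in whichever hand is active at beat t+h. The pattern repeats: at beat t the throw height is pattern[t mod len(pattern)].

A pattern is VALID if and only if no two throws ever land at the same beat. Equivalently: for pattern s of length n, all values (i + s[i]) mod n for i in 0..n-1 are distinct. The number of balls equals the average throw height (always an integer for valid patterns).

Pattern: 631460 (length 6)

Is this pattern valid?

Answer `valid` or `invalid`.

i=0: (i + s[i]) mod n = (0 + 6) mod 6 = 0
i=1: (i + s[i]) mod n = (1 + 3) mod 6 = 4
i=2: (i + s[i]) mod n = (2 + 1) mod 6 = 3
i=3: (i + s[i]) mod n = (3 + 4) mod 6 = 1
i=4: (i + s[i]) mod n = (4 + 6) mod 6 = 4
i=5: (i + s[i]) mod n = (5 + 0) mod 6 = 5
Residues: [0, 4, 3, 1, 4, 5], distinct: False

Answer: invalid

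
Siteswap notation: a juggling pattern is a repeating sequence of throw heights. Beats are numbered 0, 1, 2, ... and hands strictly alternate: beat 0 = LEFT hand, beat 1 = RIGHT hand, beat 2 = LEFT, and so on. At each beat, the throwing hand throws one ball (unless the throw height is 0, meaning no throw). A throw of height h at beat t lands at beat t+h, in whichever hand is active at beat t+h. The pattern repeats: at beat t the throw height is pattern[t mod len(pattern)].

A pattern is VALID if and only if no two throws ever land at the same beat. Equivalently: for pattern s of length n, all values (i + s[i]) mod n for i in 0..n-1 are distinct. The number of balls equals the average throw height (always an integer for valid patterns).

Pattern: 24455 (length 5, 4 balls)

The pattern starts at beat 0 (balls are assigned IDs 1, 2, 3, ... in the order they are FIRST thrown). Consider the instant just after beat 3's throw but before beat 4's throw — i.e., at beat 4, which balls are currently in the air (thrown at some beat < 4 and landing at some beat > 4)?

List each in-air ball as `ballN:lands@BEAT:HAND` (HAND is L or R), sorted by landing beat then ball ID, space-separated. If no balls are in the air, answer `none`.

Beat 0 (L): throw ball1 h=2 -> lands@2:L; in-air after throw: [b1@2:L]
Beat 1 (R): throw ball2 h=4 -> lands@5:R; in-air after throw: [b1@2:L b2@5:R]
Beat 2 (L): throw ball1 h=4 -> lands@6:L; in-air after throw: [b2@5:R b1@6:L]
Beat 3 (R): throw ball3 h=5 -> lands@8:L; in-air after throw: [b2@5:R b1@6:L b3@8:L]
Beat 4 (L): throw ball4 h=5 -> lands@9:R; in-air after throw: [b2@5:R b1@6:L b3@8:L b4@9:R]

Answer: ball2:lands@5:R ball1:lands@6:L ball3:lands@8:L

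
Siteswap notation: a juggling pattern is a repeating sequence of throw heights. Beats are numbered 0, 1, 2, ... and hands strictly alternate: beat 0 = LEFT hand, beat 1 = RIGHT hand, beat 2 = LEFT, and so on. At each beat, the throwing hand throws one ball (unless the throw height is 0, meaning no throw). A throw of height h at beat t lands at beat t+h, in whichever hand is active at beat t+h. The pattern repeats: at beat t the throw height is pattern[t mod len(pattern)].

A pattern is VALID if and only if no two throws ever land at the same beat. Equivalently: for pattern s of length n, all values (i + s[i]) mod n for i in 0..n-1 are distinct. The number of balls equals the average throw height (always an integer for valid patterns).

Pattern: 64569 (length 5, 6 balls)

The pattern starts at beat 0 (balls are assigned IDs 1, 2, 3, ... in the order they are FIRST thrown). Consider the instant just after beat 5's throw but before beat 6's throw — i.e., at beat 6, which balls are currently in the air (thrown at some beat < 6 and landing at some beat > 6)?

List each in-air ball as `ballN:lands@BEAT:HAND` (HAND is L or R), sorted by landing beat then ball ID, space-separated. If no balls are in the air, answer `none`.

Answer: ball3:lands@7:R ball4:lands@9:R ball2:lands@11:R ball5:lands@13:R

Derivation:
Beat 0 (L): throw ball1 h=6 -> lands@6:L; in-air after throw: [b1@6:L]
Beat 1 (R): throw ball2 h=4 -> lands@5:R; in-air after throw: [b2@5:R b1@6:L]
Beat 2 (L): throw ball3 h=5 -> lands@7:R; in-air after throw: [b2@5:R b1@6:L b3@7:R]
Beat 3 (R): throw ball4 h=6 -> lands@9:R; in-air after throw: [b2@5:R b1@6:L b3@7:R b4@9:R]
Beat 4 (L): throw ball5 h=9 -> lands@13:R; in-air after throw: [b2@5:R b1@6:L b3@7:R b4@9:R b5@13:R]
Beat 5 (R): throw ball2 h=6 -> lands@11:R; in-air after throw: [b1@6:L b3@7:R b4@9:R b2@11:R b5@13:R]
Beat 6 (L): throw ball1 h=4 -> lands@10:L; in-air after throw: [b3@7:R b4@9:R b1@10:L b2@11:R b5@13:R]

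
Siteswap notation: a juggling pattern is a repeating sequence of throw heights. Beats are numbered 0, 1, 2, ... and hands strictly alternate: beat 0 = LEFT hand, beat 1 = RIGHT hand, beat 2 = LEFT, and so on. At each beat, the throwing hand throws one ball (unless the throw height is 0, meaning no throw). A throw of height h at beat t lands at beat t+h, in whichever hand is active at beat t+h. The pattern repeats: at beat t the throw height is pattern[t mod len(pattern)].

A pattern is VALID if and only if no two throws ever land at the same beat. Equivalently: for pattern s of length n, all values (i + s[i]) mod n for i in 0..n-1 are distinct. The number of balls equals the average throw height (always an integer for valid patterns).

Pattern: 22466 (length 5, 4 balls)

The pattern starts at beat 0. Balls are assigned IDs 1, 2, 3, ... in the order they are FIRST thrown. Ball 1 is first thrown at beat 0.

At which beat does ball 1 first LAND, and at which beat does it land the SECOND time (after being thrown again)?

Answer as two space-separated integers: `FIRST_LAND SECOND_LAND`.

Beat 0 (L): throw ball1 h=2 -> lands@2:L; in-air after throw: [b1@2:L]
Beat 1 (R): throw ball2 h=2 -> lands@3:R; in-air after throw: [b1@2:L b2@3:R]
Beat 2 (L): throw ball1 h=4 -> lands@6:L; in-air after throw: [b2@3:R b1@6:L]
Beat 3 (R): throw ball2 h=6 -> lands@9:R; in-air after throw: [b1@6:L b2@9:R]
Beat 4 (L): throw ball3 h=6 -> lands@10:L; in-air after throw: [b1@6:L b2@9:R b3@10:L]
Beat 5 (R): throw ball4 h=2 -> lands@7:R; in-air after throw: [b1@6:L b4@7:R b2@9:R b3@10:L]
Beat 6 (L): throw ball1 h=2 -> lands@8:L; in-air after throw: [b4@7:R b1@8:L b2@9:R b3@10:L]
Ball 1: thrown@0 h=2 -> first land @2; rethrown@2 h=4 -> second land @6

Answer: 2 6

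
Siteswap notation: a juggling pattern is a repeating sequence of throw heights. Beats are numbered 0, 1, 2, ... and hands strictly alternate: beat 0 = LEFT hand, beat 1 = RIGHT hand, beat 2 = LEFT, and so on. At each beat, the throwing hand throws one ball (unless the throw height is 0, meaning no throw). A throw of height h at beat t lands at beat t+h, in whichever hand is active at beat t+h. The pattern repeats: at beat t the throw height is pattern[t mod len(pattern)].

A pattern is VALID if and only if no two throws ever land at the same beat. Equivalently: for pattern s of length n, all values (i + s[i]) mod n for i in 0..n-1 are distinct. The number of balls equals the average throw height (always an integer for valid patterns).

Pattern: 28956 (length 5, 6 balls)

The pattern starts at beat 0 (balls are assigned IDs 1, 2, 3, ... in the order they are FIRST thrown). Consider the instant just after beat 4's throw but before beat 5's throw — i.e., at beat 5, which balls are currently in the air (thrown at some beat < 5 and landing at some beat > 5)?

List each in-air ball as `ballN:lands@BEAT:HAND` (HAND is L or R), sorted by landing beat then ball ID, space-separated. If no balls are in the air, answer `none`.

Answer: ball3:lands@8:L ball2:lands@9:R ball4:lands@10:L ball1:lands@11:R

Derivation:
Beat 0 (L): throw ball1 h=2 -> lands@2:L; in-air after throw: [b1@2:L]
Beat 1 (R): throw ball2 h=8 -> lands@9:R; in-air after throw: [b1@2:L b2@9:R]
Beat 2 (L): throw ball1 h=9 -> lands@11:R; in-air after throw: [b2@9:R b1@11:R]
Beat 3 (R): throw ball3 h=5 -> lands@8:L; in-air after throw: [b3@8:L b2@9:R b1@11:R]
Beat 4 (L): throw ball4 h=6 -> lands@10:L; in-air after throw: [b3@8:L b2@9:R b4@10:L b1@11:R]
Beat 5 (R): throw ball5 h=2 -> lands@7:R; in-air after throw: [b5@7:R b3@8:L b2@9:R b4@10:L b1@11:R]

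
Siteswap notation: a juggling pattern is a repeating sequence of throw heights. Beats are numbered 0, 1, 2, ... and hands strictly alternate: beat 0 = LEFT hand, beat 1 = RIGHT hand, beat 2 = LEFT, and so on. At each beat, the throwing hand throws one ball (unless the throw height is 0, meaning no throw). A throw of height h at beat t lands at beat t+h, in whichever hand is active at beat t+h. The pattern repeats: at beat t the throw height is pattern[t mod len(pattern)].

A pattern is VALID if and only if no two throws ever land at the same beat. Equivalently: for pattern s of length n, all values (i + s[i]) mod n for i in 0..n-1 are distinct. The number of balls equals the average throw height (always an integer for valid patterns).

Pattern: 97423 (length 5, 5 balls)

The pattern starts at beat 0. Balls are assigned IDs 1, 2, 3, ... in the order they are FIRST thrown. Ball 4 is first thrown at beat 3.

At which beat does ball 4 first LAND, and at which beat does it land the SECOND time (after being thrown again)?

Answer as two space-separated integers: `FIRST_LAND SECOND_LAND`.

Beat 0 (L): throw ball1 h=9 -> lands@9:R; in-air after throw: [b1@9:R]
Beat 1 (R): throw ball2 h=7 -> lands@8:L; in-air after throw: [b2@8:L b1@9:R]
Beat 2 (L): throw ball3 h=4 -> lands@6:L; in-air after throw: [b3@6:L b2@8:L b1@9:R]
Beat 3 (R): throw ball4 h=2 -> lands@5:R; in-air after throw: [b4@5:R b3@6:L b2@8:L b1@9:R]
Beat 4 (L): throw ball5 h=3 -> lands@7:R; in-air after throw: [b4@5:R b3@6:L b5@7:R b2@8:L b1@9:R]
Beat 5 (R): throw ball4 h=9 -> lands@14:L; in-air after throw: [b3@6:L b5@7:R b2@8:L b1@9:R b4@14:L]
Beat 6 (L): throw ball3 h=7 -> lands@13:R; in-air after throw: [b5@7:R b2@8:L b1@9:R b3@13:R b4@14:L]
Beat 7 (R): throw ball5 h=4 -> lands@11:R; in-air after throw: [b2@8:L b1@9:R b5@11:R b3@13:R b4@14:L]
Beat 8 (L): throw ball2 h=2 -> lands@10:L; in-air after throw: [b1@9:R b2@10:L b5@11:R b3@13:R b4@14:L]
Beat 9 (R): throw ball1 h=3 -> lands@12:L; in-air after throw: [b2@10:L b5@11:R b1@12:L b3@13:R b4@14:L]
Beat 10 (L): throw ball2 h=9 -> lands@19:R; in-air after throw: [b5@11:R b1@12:L b3@13:R b4@14:L b2@19:R]
Beat 11 (R): throw ball5 h=7 -> lands@18:L; in-air after throw: [b1@12:L b3@13:R b4@14:L b5@18:L b2@19:R]
Beat 12 (L): throw ball1 h=4 -> lands@16:L; in-air after throw: [b3@13:R b4@14:L b1@16:L b5@18:L b2@19:R]
Beat 13 (R): throw ball3 h=2 -> lands@15:R; in-air after throw: [b4@14:L b3@15:R b1@16:L b5@18:L b2@19:R]
Beat 14 (L): throw ball4 h=3 -> lands@17:R; in-air after throw: [b3@15:R b1@16:L b4@17:R b5@18:L b2@19:R]
Ball 4: thrown@3 h=2 -> first land @5; rethrown@5 h=9 -> second land @14

Answer: 5 14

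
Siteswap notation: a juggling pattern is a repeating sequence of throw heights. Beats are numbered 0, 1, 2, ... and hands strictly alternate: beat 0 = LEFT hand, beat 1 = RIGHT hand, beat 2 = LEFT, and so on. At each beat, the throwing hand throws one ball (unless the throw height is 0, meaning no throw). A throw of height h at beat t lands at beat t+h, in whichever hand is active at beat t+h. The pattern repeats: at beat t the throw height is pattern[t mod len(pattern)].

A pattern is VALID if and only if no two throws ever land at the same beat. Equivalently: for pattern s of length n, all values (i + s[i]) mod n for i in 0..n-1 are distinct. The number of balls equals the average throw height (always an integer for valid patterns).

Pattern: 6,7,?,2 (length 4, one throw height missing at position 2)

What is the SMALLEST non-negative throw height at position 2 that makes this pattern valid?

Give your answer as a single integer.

i=0: (0 + 6) mod 4 = 2
i=1: (1 + 7) mod 4 = 0
i=2: s[i]=? (unknown)
i=3: (3 + 2) mod 4 = 1
Known residues: [0, 1, 2]; need a permutation of 0..3, so missing residue r = 3
Need (2 + s) mod 4 = 3; smallest s = (3 - 2) mod 4 = 1

Answer: 1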